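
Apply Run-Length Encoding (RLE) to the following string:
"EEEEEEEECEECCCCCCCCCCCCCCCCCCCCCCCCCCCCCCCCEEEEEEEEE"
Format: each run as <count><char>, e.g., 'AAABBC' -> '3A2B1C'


Scanning runs left to right:
  i=0: run of 'E' x 8 -> '8E'
  i=8: run of 'C' x 1 -> '1C'
  i=9: run of 'E' x 2 -> '2E'
  i=11: run of 'C' x 32 -> '32C'
  i=43: run of 'E' x 9 -> '9E'

RLE = 8E1C2E32C9E


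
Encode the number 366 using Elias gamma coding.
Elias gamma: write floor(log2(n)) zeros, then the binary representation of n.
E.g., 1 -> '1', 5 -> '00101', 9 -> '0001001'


num_bits = floor(log2(366)) + 1 = 9
leading_zeros = num_bits - 1 = 8
binary(366) = 101101110

Elias gamma(366) = '00000000' + '101101110' = 00000000101101110 (17 bits)


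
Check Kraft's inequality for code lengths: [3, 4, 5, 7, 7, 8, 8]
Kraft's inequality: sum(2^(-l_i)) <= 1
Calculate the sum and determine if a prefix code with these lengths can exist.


Sum = 2^(-3) + 2^(-4) + 2^(-5) + 2^(-7) + 2^(-7) + 2^(-8) + 2^(-8)
    = 0.125 + 0.0625 + 0.03125 + 0.0078125 + 0.0078125 + 0.00390625 + 0.00390625
    = 62/256 = 0.2421875
Since 0.2421875 <= 1, Kraft's inequality IS satisfied.
A prefix code with these lengths CAN exist.

Kraft sum = 0.2421875. Satisfied.


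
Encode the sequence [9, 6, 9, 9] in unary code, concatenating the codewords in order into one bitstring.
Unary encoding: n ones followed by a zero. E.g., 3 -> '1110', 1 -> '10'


Encode each number as n ones followed by a terminating 0:
  9 -> 1111111110 (10 bits)
  6 -> 1111110 (7 bits)
  9 -> 1111111110 (10 bits)
  9 -> 1111111110 (10 bits)
Total length = 10 + 7 + 10 + 10 = 37 bits.

Unary([9, 6, 9, 9]) = 1111111110111111011111111101111111110 (37 bits)


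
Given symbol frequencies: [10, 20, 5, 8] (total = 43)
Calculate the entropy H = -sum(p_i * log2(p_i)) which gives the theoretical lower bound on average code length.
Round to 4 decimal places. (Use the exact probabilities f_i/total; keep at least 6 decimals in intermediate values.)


Per-symbol terms -p_i * log2(p_i) with p_i = f_i/43:
  p = 10/43 = 0.232558: log2(p) = -2.104337, -p*log2(p) = 0.489381
  p = 20/43 = 0.465116: log2(p) = -1.104337, -p*log2(p) = 0.513645
  p = 5/43 = 0.116279: log2(p) = -3.104337, -p*log2(p) = 0.360969
  p = 8/43 = 0.186047: log2(p) = -2.426265, -p*log2(p) = 0.451398
H = 0.489381 + 0.513645 + 0.360969 + 0.451398 = 1.815393

H = 1.8154 bits/symbol


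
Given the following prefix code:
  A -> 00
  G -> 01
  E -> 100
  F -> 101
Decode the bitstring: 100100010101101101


Decoding step by step:
Bits 100 -> E
Bits 100 -> E
Bits 01 -> G
Bits 01 -> G
Bits 01 -> G
Bits 101 -> F
Bits 101 -> F


Decoded message: EEGGGFF


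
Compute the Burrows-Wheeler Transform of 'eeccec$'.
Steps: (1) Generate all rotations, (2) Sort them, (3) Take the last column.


Rotations (sorted):
  0: $eeccec -> last char: c
  1: c$eecce -> last char: e
  2: ccec$ee -> last char: e
  3: cec$eec -> last char: c
  4: ec$eecc -> last char: c
  5: eccec$e -> last char: e
  6: eeccec$ -> last char: $


BWT = ceecce$


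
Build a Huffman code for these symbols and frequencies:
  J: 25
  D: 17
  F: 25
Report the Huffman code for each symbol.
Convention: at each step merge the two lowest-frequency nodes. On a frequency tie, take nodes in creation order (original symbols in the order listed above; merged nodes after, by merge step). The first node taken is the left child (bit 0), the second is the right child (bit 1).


Huffman tree construction:
Step 1: Merge D(17) + J(25) = 42
Step 2: Merge F(25) + (D+J)(42) = 67
Read each symbol's code off the tree from the root (left child = 0, right child = 1).

Codes:
  J: 11 (length 2)
  D: 10 (length 2)
  F: 0 (length 1)
Average code length: 109/67 = 1.6269 bits/symbol


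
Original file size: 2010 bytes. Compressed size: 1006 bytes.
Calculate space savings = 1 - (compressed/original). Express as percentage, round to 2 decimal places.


ratio = compressed/original = 1006/2010 = 0.500498
savings = 1 - ratio = 1 - 0.500498 = 0.499502
as a percentage: 0.499502 * 100 = 49.95%

Space savings = 1 - 1006/2010 = 49.95%


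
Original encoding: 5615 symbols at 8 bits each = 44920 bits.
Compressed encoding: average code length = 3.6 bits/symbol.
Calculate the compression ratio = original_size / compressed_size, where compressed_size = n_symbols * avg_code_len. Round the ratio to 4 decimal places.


original_size = n_symbols * orig_bits = 5615 * 8 = 44920 bits
compressed_size = n_symbols * avg_code_len = 5615 * 3.6 = 20214.0 bits
ratio = original_size / compressed_size = 44920 / 20214.0 = 2.2222

Compression ratio = 2.2222


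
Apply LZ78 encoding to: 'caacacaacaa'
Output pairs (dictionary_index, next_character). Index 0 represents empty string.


LZ78 encoding steps:
Dictionary: {0: ''}
Step 1: w='' (idx 0), next='c' -> output (0, 'c'), add 'c' as idx 1
Step 2: w='' (idx 0), next='a' -> output (0, 'a'), add 'a' as idx 2
Step 3: w='a' (idx 2), next='c' -> output (2, 'c'), add 'ac' as idx 3
Step 4: w='ac' (idx 3), next='a' -> output (3, 'a'), add 'aca' as idx 4
Step 5: w='aca' (idx 4), next='a' -> output (4, 'a'), add 'acaa' as idx 5


Encoded: [(0, 'c'), (0, 'a'), (2, 'c'), (3, 'a'), (4, 'a')]


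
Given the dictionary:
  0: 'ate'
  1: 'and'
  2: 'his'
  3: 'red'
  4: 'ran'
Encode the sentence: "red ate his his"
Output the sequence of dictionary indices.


Look up each word in the dictionary:
  'red' -> 3
  'ate' -> 0
  'his' -> 2
  'his' -> 2

Encoded: [3, 0, 2, 2]


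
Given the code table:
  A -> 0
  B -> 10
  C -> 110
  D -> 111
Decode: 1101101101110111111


Decoding:
110 -> C
110 -> C
110 -> C
111 -> D
0 -> A
111 -> D
111 -> D


Result: CCCDADD


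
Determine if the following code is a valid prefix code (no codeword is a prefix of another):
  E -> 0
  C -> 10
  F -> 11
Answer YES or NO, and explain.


Checking each pair (does one codeword prefix another?):
  E='0' vs C='10': no prefix
  E='0' vs F='11': no prefix
  C='10' vs E='0': no prefix
  C='10' vs F='11': no prefix
  F='11' vs E='0': no prefix
  F='11' vs C='10': no prefix
No violation found over all pairs.

YES -- this is a valid prefix code. No codeword is a prefix of any other codeword.


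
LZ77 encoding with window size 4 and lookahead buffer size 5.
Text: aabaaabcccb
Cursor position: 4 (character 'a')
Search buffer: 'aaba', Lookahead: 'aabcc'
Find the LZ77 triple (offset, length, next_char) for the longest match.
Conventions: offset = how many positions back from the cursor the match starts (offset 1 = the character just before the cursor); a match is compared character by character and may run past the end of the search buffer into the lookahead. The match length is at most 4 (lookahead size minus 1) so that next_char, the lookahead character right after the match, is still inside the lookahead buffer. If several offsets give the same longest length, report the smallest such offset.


Try each offset into the search buffer:
  offset=1 (pos 3, char 'a'): match length 2
  offset=2 (pos 2, char 'b'): match length 0
  offset=3 (pos 1, char 'a'): match length 1
  offset=4 (pos 0, char 'a'): match length 3
Longest match has length 3 at offset 4.
next_char = character at position 4 + 3 = 7 -> 'c'

Best match: offset=4, length=3 (matching 'aab' starting at position 0)
LZ77 triple: (4, 3, 'c')


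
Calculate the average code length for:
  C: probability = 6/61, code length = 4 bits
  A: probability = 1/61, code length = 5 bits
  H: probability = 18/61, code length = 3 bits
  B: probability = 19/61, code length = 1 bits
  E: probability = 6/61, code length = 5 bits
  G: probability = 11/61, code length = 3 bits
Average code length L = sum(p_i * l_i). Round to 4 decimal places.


Weighted contributions p_i * l_i:
  C: (6/61) * 4 = 24/61
  A: (1/61) * 5 = 5/61
  H: (18/61) * 3 = 54/61
  B: (19/61) * 1 = 19/61
  E: (6/61) * 5 = 30/61
  G: (11/61) * 3 = 33/61
Sum = (24 + 5 + 54 + 19 + 30 + 33)/61 = 165/61

L = 165/61 = 2.7049 bits/symbol


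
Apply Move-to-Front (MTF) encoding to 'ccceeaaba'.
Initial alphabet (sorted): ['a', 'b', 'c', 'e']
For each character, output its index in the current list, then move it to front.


MTF encoding:
'c': index 2 in ['a', 'b', 'c', 'e'] -> ['c', 'a', 'b', 'e']
'c': index 0 in ['c', 'a', 'b', 'e'] -> ['c', 'a', 'b', 'e']
'c': index 0 in ['c', 'a', 'b', 'e'] -> ['c', 'a', 'b', 'e']
'e': index 3 in ['c', 'a', 'b', 'e'] -> ['e', 'c', 'a', 'b']
'e': index 0 in ['e', 'c', 'a', 'b'] -> ['e', 'c', 'a', 'b']
'a': index 2 in ['e', 'c', 'a', 'b'] -> ['a', 'e', 'c', 'b']
'a': index 0 in ['a', 'e', 'c', 'b'] -> ['a', 'e', 'c', 'b']
'b': index 3 in ['a', 'e', 'c', 'b'] -> ['b', 'a', 'e', 'c']
'a': index 1 in ['b', 'a', 'e', 'c'] -> ['a', 'b', 'e', 'c']


Output: [2, 0, 0, 3, 0, 2, 0, 3, 1]


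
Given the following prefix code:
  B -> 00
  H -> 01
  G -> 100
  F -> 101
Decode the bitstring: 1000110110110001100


Decoding step by step:
Bits 100 -> G
Bits 01 -> H
Bits 101 -> F
Bits 101 -> F
Bits 100 -> G
Bits 01 -> H
Bits 100 -> G


Decoded message: GHFFGHG


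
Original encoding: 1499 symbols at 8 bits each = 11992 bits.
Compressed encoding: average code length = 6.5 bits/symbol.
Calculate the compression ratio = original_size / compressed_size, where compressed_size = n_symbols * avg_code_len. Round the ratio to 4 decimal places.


original_size = n_symbols * orig_bits = 1499 * 8 = 11992 bits
compressed_size = n_symbols * avg_code_len = 1499 * 6.5 = 9743.5 bits
ratio = original_size / compressed_size = 11992 / 9743.5 = 1.2308

Compression ratio = 1.2308


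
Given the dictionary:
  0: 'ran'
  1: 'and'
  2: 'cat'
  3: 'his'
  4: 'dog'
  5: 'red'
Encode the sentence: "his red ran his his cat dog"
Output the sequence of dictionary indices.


Look up each word in the dictionary:
  'his' -> 3
  'red' -> 5
  'ran' -> 0
  'his' -> 3
  'his' -> 3
  'cat' -> 2
  'dog' -> 4

Encoded: [3, 5, 0, 3, 3, 2, 4]


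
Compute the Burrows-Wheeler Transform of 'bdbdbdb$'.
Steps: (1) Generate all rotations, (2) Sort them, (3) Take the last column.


Rotations (sorted):
  0: $bdbdbdb -> last char: b
  1: b$bdbdbd -> last char: d
  2: bdb$bdbd -> last char: d
  3: bdbdb$bd -> last char: d
  4: bdbdbdb$ -> last char: $
  5: db$bdbdb -> last char: b
  6: dbdb$bdb -> last char: b
  7: dbdbdb$b -> last char: b


BWT = bddd$bbb


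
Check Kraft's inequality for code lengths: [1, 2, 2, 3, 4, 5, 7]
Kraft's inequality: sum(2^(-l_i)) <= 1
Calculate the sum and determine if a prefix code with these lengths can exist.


Sum = 2^(-1) + 2^(-2) + 2^(-2) + 2^(-3) + 2^(-4) + 2^(-5) + 2^(-7)
    = 0.5 + 0.25 + 0.25 + 0.125 + 0.0625 + 0.03125 + 0.0078125
    = 157/128 = 1.2265625
Since 1.2265625 > 1, Kraft's inequality is NOT satisfied.
A prefix code with these lengths CANNOT exist.

Kraft sum = 1.2265625. Not satisfied.


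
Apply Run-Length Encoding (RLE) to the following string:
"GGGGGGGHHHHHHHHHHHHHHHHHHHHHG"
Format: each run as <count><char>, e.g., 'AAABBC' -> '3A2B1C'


Scanning runs left to right:
  i=0: run of 'G' x 7 -> '7G'
  i=7: run of 'H' x 21 -> '21H'
  i=28: run of 'G' x 1 -> '1G'

RLE = 7G21H1G


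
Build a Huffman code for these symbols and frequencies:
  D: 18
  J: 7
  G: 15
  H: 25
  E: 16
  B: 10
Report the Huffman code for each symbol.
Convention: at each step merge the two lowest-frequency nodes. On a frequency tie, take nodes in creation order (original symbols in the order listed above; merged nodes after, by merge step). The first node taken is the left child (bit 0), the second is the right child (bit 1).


Huffman tree construction:
Step 1: Merge J(7) + B(10) = 17
Step 2: Merge G(15) + E(16) = 31
Step 3: Merge (J+B)(17) + D(18) = 35
Step 4: Merge H(25) + (G+E)(31) = 56
Step 5: Merge ((J+B)+D)(35) + (H+(G+E))(56) = 91
Read each symbol's code off the tree from the root (left child = 0, right child = 1).

Codes:
  D: 01 (length 2)
  J: 000 (length 3)
  G: 110 (length 3)
  H: 10 (length 2)
  E: 111 (length 3)
  B: 001 (length 3)
Average code length: 230/91 = 2.5275 bits/symbol


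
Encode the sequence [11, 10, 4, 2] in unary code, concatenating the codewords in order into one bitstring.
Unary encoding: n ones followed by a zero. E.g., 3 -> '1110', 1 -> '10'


Encode each number as n ones followed by a terminating 0:
  11 -> 111111111110 (12 bits)
  10 -> 11111111110 (11 bits)
  4 -> 11110 (5 bits)
  2 -> 110 (3 bits)
Total length = 12 + 11 + 5 + 3 = 31 bits.

Unary([11, 10, 4, 2]) = 1111111111101111111111011110110 (31 bits)


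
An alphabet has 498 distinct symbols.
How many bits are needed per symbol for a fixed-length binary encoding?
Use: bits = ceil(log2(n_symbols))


log2(498) = 8.96
Bracket: 2^8 = 256 < 498 <= 2^9 = 512
So ceil(log2(498)) = 9

bits = ceil(log2(498)) = ceil(8.96) = 9 bits


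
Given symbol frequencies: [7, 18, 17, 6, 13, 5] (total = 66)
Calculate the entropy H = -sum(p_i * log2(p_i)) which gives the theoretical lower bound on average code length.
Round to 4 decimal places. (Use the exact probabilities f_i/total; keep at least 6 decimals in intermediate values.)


Per-symbol terms -p_i * log2(p_i) with p_i = f_i/66:
  p = 7/66 = 0.106061: log2(p) = -3.237039, -p*log2(p) = 0.343322
  p = 18/66 = 0.272727: log2(p) = -1.874469, -p*log2(p) = 0.511219
  p = 17/66 = 0.257576: log2(p) = -1.956931, -p*log2(p) = 0.504058
  p = 6/66 = 0.090909: log2(p) = -3.459432, -p*log2(p) = 0.314494
  p = 13/66 = 0.196970: log2(p) = -2.343954, -p*log2(p) = 0.461688
  p = 5/66 = 0.075758: log2(p) = -3.722466, -p*log2(p) = 0.282005
H = 0.343322 + 0.511219 + 0.504058 + 0.314494 + 0.461688 + 0.282005 = 2.416786

H = 2.4168 bits/symbol


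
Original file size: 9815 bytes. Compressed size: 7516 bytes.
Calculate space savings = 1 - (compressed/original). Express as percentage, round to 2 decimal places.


ratio = compressed/original = 7516/9815 = 0.765767
savings = 1 - ratio = 1 - 0.765767 = 0.234233
as a percentage: 0.234233 * 100 = 23.42%

Space savings = 1 - 7516/9815 = 23.42%


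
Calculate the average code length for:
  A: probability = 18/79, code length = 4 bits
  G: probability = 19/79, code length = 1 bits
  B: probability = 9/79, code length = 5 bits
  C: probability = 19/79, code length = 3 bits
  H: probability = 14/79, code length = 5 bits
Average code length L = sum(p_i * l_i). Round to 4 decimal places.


Weighted contributions p_i * l_i:
  A: (18/79) * 4 = 72/79
  G: (19/79) * 1 = 19/79
  B: (9/79) * 5 = 45/79
  C: (19/79) * 3 = 57/79
  H: (14/79) * 5 = 70/79
Sum = (72 + 19 + 45 + 57 + 70)/79 = 263/79

L = 263/79 = 3.3291 bits/symbol


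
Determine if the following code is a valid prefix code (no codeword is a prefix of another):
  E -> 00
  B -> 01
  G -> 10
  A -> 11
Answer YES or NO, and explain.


Checking each pair (does one codeword prefix another?):
  E='00' vs B='01': no prefix
  E='00' vs G='10': no prefix
  E='00' vs A='11': no prefix
  B='01' vs E='00': no prefix
  B='01' vs G='10': no prefix
  B='01' vs A='11': no prefix
  G='10' vs E='00': no prefix
  G='10' vs B='01': no prefix
  G='10' vs A='11': no prefix
  A='11' vs E='00': no prefix
  A='11' vs B='01': no prefix
  A='11' vs G='10': no prefix
No violation found over all pairs.

YES -- this is a valid prefix code. No codeword is a prefix of any other codeword.


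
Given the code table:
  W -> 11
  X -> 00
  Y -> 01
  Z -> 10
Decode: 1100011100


Decoding:
11 -> W
00 -> X
01 -> Y
11 -> W
00 -> X


Result: WXYWX


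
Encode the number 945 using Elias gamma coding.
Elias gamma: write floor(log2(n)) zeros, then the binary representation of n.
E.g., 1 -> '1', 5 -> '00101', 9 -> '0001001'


num_bits = floor(log2(945)) + 1 = 10
leading_zeros = num_bits - 1 = 9
binary(945) = 1110110001

Elias gamma(945) = '000000000' + '1110110001' = 0000000001110110001 (19 bits)


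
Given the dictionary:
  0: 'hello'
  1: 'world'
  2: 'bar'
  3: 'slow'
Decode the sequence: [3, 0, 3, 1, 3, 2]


Look up each index in the dictionary:
  3 -> 'slow'
  0 -> 'hello'
  3 -> 'slow'
  1 -> 'world'
  3 -> 'slow'
  2 -> 'bar'

Decoded: "slow hello slow world slow bar"


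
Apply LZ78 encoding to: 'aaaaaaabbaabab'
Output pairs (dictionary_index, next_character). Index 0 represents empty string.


LZ78 encoding steps:
Dictionary: {0: ''}
Step 1: w='' (idx 0), next='a' -> output (0, 'a'), add 'a' as idx 1
Step 2: w='a' (idx 1), next='a' -> output (1, 'a'), add 'aa' as idx 2
Step 3: w='aa' (idx 2), next='a' -> output (2, 'a'), add 'aaa' as idx 3
Step 4: w='a' (idx 1), next='b' -> output (1, 'b'), add 'ab' as idx 4
Step 5: w='' (idx 0), next='b' -> output (0, 'b'), add 'b' as idx 5
Step 6: w='aa' (idx 2), next='b' -> output (2, 'b'), add 'aab' as idx 6
Step 7: w='ab' (idx 4), end of input -> output (4, '')


Encoded: [(0, 'a'), (1, 'a'), (2, 'a'), (1, 'b'), (0, 'b'), (2, 'b'), (4, '')]


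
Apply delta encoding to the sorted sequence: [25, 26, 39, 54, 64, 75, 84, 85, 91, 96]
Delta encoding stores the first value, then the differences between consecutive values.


First value: 25
Deltas:
  26 - 25 = 1
  39 - 26 = 13
  54 - 39 = 15
  64 - 54 = 10
  75 - 64 = 11
  84 - 75 = 9
  85 - 84 = 1
  91 - 85 = 6
  96 - 91 = 5


Delta encoded: [25, 1, 13, 15, 10, 11, 9, 1, 6, 5]


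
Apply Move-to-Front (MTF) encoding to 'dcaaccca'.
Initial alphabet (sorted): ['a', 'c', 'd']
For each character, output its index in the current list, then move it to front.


MTF encoding:
'd': index 2 in ['a', 'c', 'd'] -> ['d', 'a', 'c']
'c': index 2 in ['d', 'a', 'c'] -> ['c', 'd', 'a']
'a': index 2 in ['c', 'd', 'a'] -> ['a', 'c', 'd']
'a': index 0 in ['a', 'c', 'd'] -> ['a', 'c', 'd']
'c': index 1 in ['a', 'c', 'd'] -> ['c', 'a', 'd']
'c': index 0 in ['c', 'a', 'd'] -> ['c', 'a', 'd']
'c': index 0 in ['c', 'a', 'd'] -> ['c', 'a', 'd']
'a': index 1 in ['c', 'a', 'd'] -> ['a', 'c', 'd']


Output: [2, 2, 2, 0, 1, 0, 0, 1]


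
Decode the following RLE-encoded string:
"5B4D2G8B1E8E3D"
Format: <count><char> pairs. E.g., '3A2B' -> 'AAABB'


Expanding each <count><char> pair:
  5B -> 'BBBBB'
  4D -> 'DDDD'
  2G -> 'GG'
  8B -> 'BBBBBBBB'
  1E -> 'E'
  8E -> 'EEEEEEEE'
  3D -> 'DDD'

Decoded = BBBBBDDDDGGBBBBBBBBEEEEEEEEEDDD


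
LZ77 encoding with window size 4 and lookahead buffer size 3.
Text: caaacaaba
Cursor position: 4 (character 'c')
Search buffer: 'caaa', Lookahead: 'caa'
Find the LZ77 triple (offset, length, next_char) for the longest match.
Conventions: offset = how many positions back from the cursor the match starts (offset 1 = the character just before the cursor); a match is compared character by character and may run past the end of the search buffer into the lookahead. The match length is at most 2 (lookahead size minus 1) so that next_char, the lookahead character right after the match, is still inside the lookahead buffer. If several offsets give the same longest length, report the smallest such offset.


Try each offset into the search buffer:
  offset=1 (pos 3, char 'a'): match length 0
  offset=2 (pos 2, char 'a'): match length 0
  offset=3 (pos 1, char 'a'): match length 0
  offset=4 (pos 0, char 'c'): match length 2
Longest match has length 2 at offset 4.
next_char = character at position 4 + 2 = 6 -> 'a'

Best match: offset=4, length=2 (matching 'ca' starting at position 0)
LZ77 triple: (4, 2, 'a')


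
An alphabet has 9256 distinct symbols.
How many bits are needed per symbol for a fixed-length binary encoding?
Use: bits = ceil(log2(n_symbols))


log2(9256) = 13.1762
Bracket: 2^13 = 8192 < 9256 <= 2^14 = 16384
So ceil(log2(9256)) = 14

bits = ceil(log2(9256)) = ceil(13.1762) = 14 bits


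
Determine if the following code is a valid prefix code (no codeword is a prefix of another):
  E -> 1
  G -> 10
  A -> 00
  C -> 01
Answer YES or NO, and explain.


Checking each pair (does one codeword prefix another?):
  E='1' vs G='10': prefix -- VIOLATION

NO -- this is NOT a valid prefix code. E (1) is a prefix of G (10).


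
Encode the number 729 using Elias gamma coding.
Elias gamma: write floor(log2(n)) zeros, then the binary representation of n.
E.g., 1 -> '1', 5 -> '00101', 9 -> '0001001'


num_bits = floor(log2(729)) + 1 = 10
leading_zeros = num_bits - 1 = 9
binary(729) = 1011011001

Elias gamma(729) = '000000000' + '1011011001' = 0000000001011011001 (19 bits)


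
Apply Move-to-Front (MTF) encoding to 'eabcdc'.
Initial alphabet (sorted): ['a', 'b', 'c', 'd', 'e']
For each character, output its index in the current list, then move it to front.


MTF encoding:
'e': index 4 in ['a', 'b', 'c', 'd', 'e'] -> ['e', 'a', 'b', 'c', 'd']
'a': index 1 in ['e', 'a', 'b', 'c', 'd'] -> ['a', 'e', 'b', 'c', 'd']
'b': index 2 in ['a', 'e', 'b', 'c', 'd'] -> ['b', 'a', 'e', 'c', 'd']
'c': index 3 in ['b', 'a', 'e', 'c', 'd'] -> ['c', 'b', 'a', 'e', 'd']
'd': index 4 in ['c', 'b', 'a', 'e', 'd'] -> ['d', 'c', 'b', 'a', 'e']
'c': index 1 in ['d', 'c', 'b', 'a', 'e'] -> ['c', 'd', 'b', 'a', 'e']


Output: [4, 1, 2, 3, 4, 1]


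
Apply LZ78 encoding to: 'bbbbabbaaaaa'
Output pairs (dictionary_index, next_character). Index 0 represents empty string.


LZ78 encoding steps:
Dictionary: {0: ''}
Step 1: w='' (idx 0), next='b' -> output (0, 'b'), add 'b' as idx 1
Step 2: w='b' (idx 1), next='b' -> output (1, 'b'), add 'bb' as idx 2
Step 3: w='b' (idx 1), next='a' -> output (1, 'a'), add 'ba' as idx 3
Step 4: w='bb' (idx 2), next='a' -> output (2, 'a'), add 'bba' as idx 4
Step 5: w='' (idx 0), next='a' -> output (0, 'a'), add 'a' as idx 5
Step 6: w='a' (idx 5), next='a' -> output (5, 'a'), add 'aa' as idx 6
Step 7: w='a' (idx 5), end of input -> output (5, '')


Encoded: [(0, 'b'), (1, 'b'), (1, 'a'), (2, 'a'), (0, 'a'), (5, 'a'), (5, '')]


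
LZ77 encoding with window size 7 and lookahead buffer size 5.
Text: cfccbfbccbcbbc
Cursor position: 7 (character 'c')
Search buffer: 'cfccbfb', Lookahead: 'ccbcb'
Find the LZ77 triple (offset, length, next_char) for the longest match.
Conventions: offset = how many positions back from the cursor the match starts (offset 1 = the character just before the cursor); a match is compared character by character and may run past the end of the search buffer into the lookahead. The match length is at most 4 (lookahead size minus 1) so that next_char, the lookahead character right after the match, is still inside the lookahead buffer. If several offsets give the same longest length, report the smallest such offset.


Try each offset into the search buffer:
  offset=1 (pos 6, char 'b'): match length 0
  offset=2 (pos 5, char 'f'): match length 0
  offset=3 (pos 4, char 'b'): match length 0
  offset=4 (pos 3, char 'c'): match length 1
  offset=5 (pos 2, char 'c'): match length 3
  offset=6 (pos 1, char 'f'): match length 0
  offset=7 (pos 0, char 'c'): match length 1
Longest match has length 3 at offset 5.
next_char = character at position 7 + 3 = 10 -> 'c'

Best match: offset=5, length=3 (matching 'ccb' starting at position 2)
LZ77 triple: (5, 3, 'c')


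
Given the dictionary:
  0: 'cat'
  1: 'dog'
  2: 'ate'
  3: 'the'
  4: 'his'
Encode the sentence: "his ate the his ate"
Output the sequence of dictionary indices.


Look up each word in the dictionary:
  'his' -> 4
  'ate' -> 2
  'the' -> 3
  'his' -> 4
  'ate' -> 2

Encoded: [4, 2, 3, 4, 2]


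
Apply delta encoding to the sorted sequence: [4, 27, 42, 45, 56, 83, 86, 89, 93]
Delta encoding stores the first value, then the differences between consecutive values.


First value: 4
Deltas:
  27 - 4 = 23
  42 - 27 = 15
  45 - 42 = 3
  56 - 45 = 11
  83 - 56 = 27
  86 - 83 = 3
  89 - 86 = 3
  93 - 89 = 4


Delta encoded: [4, 23, 15, 3, 11, 27, 3, 3, 4]


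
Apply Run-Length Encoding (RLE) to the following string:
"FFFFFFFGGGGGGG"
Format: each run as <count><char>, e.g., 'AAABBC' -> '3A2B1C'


Scanning runs left to right:
  i=0: run of 'F' x 7 -> '7F'
  i=7: run of 'G' x 7 -> '7G'

RLE = 7F7G


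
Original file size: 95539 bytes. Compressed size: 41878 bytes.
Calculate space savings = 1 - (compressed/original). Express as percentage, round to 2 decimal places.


ratio = compressed/original = 41878/95539 = 0.438334
savings = 1 - ratio = 1 - 0.438334 = 0.561666
as a percentage: 0.561666 * 100 = 56.17%

Space savings = 1 - 41878/95539 = 56.17%


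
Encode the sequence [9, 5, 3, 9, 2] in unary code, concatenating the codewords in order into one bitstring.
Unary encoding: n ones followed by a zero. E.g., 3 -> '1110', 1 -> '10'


Encode each number as n ones followed by a terminating 0:
  9 -> 1111111110 (10 bits)
  5 -> 111110 (6 bits)
  3 -> 1110 (4 bits)
  9 -> 1111111110 (10 bits)
  2 -> 110 (3 bits)
Total length = 10 + 6 + 4 + 10 + 3 = 33 bits.

Unary([9, 5, 3, 9, 2]) = 111111111011111011101111111110110 (33 bits)


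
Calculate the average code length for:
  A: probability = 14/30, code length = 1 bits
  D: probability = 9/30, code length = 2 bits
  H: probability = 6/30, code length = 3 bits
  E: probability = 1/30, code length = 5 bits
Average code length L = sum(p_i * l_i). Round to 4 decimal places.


Weighted contributions p_i * l_i:
  A: (14/30) * 1 = 14/30
  D: (9/30) * 2 = 18/30
  H: (6/30) * 3 = 18/30
  E: (1/30) * 5 = 5/30
Sum = (14 + 18 + 18 + 5)/30 = 55/30

L = 55/30 = 1.8333 bits/symbol


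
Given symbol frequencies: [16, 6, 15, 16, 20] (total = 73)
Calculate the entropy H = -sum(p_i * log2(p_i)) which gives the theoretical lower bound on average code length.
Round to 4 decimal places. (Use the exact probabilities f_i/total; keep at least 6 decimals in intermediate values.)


Per-symbol terms -p_i * log2(p_i) with p_i = f_i/73:
  p = 16/73 = 0.219178: log2(p) = -2.189825, -p*log2(p) = 0.479962
  p = 6/73 = 0.082192: log2(p) = -3.604862, -p*log2(p) = 0.296290
  p = 15/73 = 0.205479: log2(p) = -2.282934, -p*log2(p) = 0.469096
  p = 16/73 = 0.219178: log2(p) = -2.189825, -p*log2(p) = 0.479962
  p = 20/73 = 0.273973: log2(p) = -1.867896, -p*log2(p) = 0.511752
H = 0.479962 + 0.296290 + 0.469096 + 0.479962 + 0.511752 = 2.237062

H = 2.2371 bits/symbol


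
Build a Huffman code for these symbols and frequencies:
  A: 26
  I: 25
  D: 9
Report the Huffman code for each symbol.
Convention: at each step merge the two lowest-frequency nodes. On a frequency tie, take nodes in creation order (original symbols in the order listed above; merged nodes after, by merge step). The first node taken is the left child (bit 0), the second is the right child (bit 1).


Huffman tree construction:
Step 1: Merge D(9) + I(25) = 34
Step 2: Merge A(26) + (D+I)(34) = 60
Read each symbol's code off the tree from the root (left child = 0, right child = 1).

Codes:
  A: 0 (length 1)
  I: 11 (length 2)
  D: 10 (length 2)
Average code length: 94/60 = 1.5667 bits/symbol


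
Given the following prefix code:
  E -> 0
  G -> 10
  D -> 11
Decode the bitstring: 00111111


Decoding step by step:
Bits 0 -> E
Bits 0 -> E
Bits 11 -> D
Bits 11 -> D
Bits 11 -> D


Decoded message: EEDDD


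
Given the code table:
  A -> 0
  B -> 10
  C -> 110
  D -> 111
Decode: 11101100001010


Decoding:
111 -> D
0 -> A
110 -> C
0 -> A
0 -> A
0 -> A
10 -> B
10 -> B


Result: DACAAABB


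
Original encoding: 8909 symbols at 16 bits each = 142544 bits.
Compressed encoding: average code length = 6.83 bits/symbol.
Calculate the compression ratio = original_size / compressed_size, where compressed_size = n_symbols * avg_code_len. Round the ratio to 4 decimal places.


original_size = n_symbols * orig_bits = 8909 * 16 = 142544 bits
compressed_size = n_symbols * avg_code_len = 8909 * 6.83 = 60848.47 bits
ratio = original_size / compressed_size = 142544 / 60848.47 = 2.3426

Compression ratio = 2.3426


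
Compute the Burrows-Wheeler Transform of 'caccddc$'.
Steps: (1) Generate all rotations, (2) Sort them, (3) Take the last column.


Rotations (sorted):
  0: $caccddc -> last char: c
  1: accddc$c -> last char: c
  2: c$caccdd -> last char: d
  3: caccddc$ -> last char: $
  4: ccddc$ca -> last char: a
  5: cddc$cac -> last char: c
  6: dc$caccd -> last char: d
  7: ddc$cacc -> last char: c


BWT = ccd$acdc


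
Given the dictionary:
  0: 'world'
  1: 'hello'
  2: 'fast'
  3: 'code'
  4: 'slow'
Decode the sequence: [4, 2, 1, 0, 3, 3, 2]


Look up each index in the dictionary:
  4 -> 'slow'
  2 -> 'fast'
  1 -> 'hello'
  0 -> 'world'
  3 -> 'code'
  3 -> 'code'
  2 -> 'fast'

Decoded: "slow fast hello world code code fast"


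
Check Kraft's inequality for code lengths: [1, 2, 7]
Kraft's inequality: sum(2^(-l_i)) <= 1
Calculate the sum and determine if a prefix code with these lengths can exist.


Sum = 2^(-1) + 2^(-2) + 2^(-7)
    = 0.5 + 0.25 + 0.0078125
    = 97/128 = 0.7578125
Since 0.7578125 <= 1, Kraft's inequality IS satisfied.
A prefix code with these lengths CAN exist.

Kraft sum = 0.7578125. Satisfied.


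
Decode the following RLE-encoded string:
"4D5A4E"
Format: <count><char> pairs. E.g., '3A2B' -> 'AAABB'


Expanding each <count><char> pair:
  4D -> 'DDDD'
  5A -> 'AAAAA'
  4E -> 'EEEE'

Decoded = DDDDAAAAAEEEE


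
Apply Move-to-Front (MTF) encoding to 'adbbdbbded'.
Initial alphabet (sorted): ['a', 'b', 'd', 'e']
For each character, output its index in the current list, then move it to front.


MTF encoding:
'a': index 0 in ['a', 'b', 'd', 'e'] -> ['a', 'b', 'd', 'e']
'd': index 2 in ['a', 'b', 'd', 'e'] -> ['d', 'a', 'b', 'e']
'b': index 2 in ['d', 'a', 'b', 'e'] -> ['b', 'd', 'a', 'e']
'b': index 0 in ['b', 'd', 'a', 'e'] -> ['b', 'd', 'a', 'e']
'd': index 1 in ['b', 'd', 'a', 'e'] -> ['d', 'b', 'a', 'e']
'b': index 1 in ['d', 'b', 'a', 'e'] -> ['b', 'd', 'a', 'e']
'b': index 0 in ['b', 'd', 'a', 'e'] -> ['b', 'd', 'a', 'e']
'd': index 1 in ['b', 'd', 'a', 'e'] -> ['d', 'b', 'a', 'e']
'e': index 3 in ['d', 'b', 'a', 'e'] -> ['e', 'd', 'b', 'a']
'd': index 1 in ['e', 'd', 'b', 'a'] -> ['d', 'e', 'b', 'a']


Output: [0, 2, 2, 0, 1, 1, 0, 1, 3, 1]


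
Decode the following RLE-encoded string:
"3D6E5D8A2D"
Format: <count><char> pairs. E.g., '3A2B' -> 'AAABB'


Expanding each <count><char> pair:
  3D -> 'DDD'
  6E -> 'EEEEEE'
  5D -> 'DDDDD'
  8A -> 'AAAAAAAA'
  2D -> 'DD'

Decoded = DDDEEEEEEDDDDDAAAAAAAADD


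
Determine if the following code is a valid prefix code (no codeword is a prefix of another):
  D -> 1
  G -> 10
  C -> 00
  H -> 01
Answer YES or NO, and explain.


Checking each pair (does one codeword prefix another?):
  D='1' vs G='10': prefix -- VIOLATION

NO -- this is NOT a valid prefix code. D (1) is a prefix of G (10).


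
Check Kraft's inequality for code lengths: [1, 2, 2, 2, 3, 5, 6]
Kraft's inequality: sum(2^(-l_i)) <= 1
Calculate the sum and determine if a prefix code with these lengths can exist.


Sum = 2^(-1) + 2^(-2) + 2^(-2) + 2^(-2) + 2^(-3) + 2^(-5) + 2^(-6)
    = 0.5 + 0.25 + 0.25 + 0.25 + 0.125 + 0.03125 + 0.015625
    = 91/64 = 1.421875
Since 1.421875 > 1, Kraft's inequality is NOT satisfied.
A prefix code with these lengths CANNOT exist.

Kraft sum = 1.421875. Not satisfied.


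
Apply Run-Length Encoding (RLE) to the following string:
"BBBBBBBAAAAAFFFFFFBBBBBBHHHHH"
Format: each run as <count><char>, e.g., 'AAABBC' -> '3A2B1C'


Scanning runs left to right:
  i=0: run of 'B' x 7 -> '7B'
  i=7: run of 'A' x 5 -> '5A'
  i=12: run of 'F' x 6 -> '6F'
  i=18: run of 'B' x 6 -> '6B'
  i=24: run of 'H' x 5 -> '5H'

RLE = 7B5A6F6B5H


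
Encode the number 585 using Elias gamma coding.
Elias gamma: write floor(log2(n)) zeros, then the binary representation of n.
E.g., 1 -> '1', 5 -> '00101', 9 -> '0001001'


num_bits = floor(log2(585)) + 1 = 10
leading_zeros = num_bits - 1 = 9
binary(585) = 1001001001

Elias gamma(585) = '000000000' + '1001001001' = 0000000001001001001 (19 bits)


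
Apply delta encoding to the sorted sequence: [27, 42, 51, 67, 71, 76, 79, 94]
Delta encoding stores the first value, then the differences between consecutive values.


First value: 27
Deltas:
  42 - 27 = 15
  51 - 42 = 9
  67 - 51 = 16
  71 - 67 = 4
  76 - 71 = 5
  79 - 76 = 3
  94 - 79 = 15


Delta encoded: [27, 15, 9, 16, 4, 5, 3, 15]


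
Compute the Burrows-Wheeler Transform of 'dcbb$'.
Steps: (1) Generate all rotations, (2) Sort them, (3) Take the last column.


Rotations (sorted):
  0: $dcbb -> last char: b
  1: b$dcb -> last char: b
  2: bb$dc -> last char: c
  3: cbb$d -> last char: d
  4: dcbb$ -> last char: $


BWT = bbcd$


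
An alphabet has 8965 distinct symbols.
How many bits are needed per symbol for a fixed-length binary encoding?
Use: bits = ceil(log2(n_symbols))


log2(8965) = 13.1301
Bracket: 2^13 = 8192 < 8965 <= 2^14 = 16384
So ceil(log2(8965)) = 14

bits = ceil(log2(8965)) = ceil(13.1301) = 14 bits


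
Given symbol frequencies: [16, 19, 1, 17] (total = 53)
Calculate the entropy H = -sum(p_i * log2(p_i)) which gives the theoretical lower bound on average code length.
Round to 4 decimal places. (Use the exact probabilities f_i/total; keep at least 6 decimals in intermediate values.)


Per-symbol terms -p_i * log2(p_i) with p_i = f_i/53:
  p = 16/53 = 0.301887: log2(p) = -1.727920, -p*log2(p) = 0.521636
  p = 19/53 = 0.358491: log2(p) = -1.479993, -p*log2(p) = 0.530564
  p = 1/53 = 0.018868: log2(p) = -5.727920, -p*log2(p) = 0.108074
  p = 17/53 = 0.320755: log2(p) = -1.640458, -p*log2(p) = 0.526185
H = 0.521636 + 0.530564 + 0.108074 + 0.526185 = 1.686459

H = 1.6865 bits/symbol


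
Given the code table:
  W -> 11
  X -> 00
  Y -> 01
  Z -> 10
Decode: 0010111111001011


Decoding:
00 -> X
10 -> Z
11 -> W
11 -> W
11 -> W
00 -> X
10 -> Z
11 -> W


Result: XZWWWXZW


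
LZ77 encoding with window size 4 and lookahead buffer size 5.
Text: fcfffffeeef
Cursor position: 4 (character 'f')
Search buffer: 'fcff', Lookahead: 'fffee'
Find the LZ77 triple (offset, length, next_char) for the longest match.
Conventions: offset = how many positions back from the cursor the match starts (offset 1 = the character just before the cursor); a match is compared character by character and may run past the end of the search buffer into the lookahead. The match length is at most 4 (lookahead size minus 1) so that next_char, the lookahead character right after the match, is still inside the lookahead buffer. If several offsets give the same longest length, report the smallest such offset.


Try each offset into the search buffer:
  offset=1 (pos 3, char 'f'): match length 3
  offset=2 (pos 2, char 'f'): match length 3
  offset=3 (pos 1, char 'c'): match length 0
  offset=4 (pos 0, char 'f'): match length 1
Longest match has length 3, found at offsets 1, 2; take the smallest, offset 1.
next_char = character at position 4 + 3 = 7 -> 'e'

Best match: offset=1, length=3 (matching 'fff' starting at position 3)
LZ77 triple: (1, 3, 'e')


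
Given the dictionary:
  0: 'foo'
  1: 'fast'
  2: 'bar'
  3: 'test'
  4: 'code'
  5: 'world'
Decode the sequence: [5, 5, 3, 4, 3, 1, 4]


Look up each index in the dictionary:
  5 -> 'world'
  5 -> 'world'
  3 -> 'test'
  4 -> 'code'
  3 -> 'test'
  1 -> 'fast'
  4 -> 'code'

Decoded: "world world test code test fast code"


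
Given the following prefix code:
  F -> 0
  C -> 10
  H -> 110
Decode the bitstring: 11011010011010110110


Decoding step by step:
Bits 110 -> H
Bits 110 -> H
Bits 10 -> C
Bits 0 -> F
Bits 110 -> H
Bits 10 -> C
Bits 110 -> H
Bits 110 -> H


Decoded message: HHCFHCHH


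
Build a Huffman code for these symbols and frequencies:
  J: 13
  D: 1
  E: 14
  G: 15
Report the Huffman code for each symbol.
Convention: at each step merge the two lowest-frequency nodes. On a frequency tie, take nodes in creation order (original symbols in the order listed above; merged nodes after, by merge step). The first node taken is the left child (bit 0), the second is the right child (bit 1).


Huffman tree construction:
Step 1: Merge D(1) + J(13) = 14
Step 2: Merge E(14) + (D+J)(14) = 28
Step 3: Merge G(15) + (E+(D+J))(28) = 43
Read each symbol's code off the tree from the root (left child = 0, right child = 1).

Codes:
  J: 111 (length 3)
  D: 110 (length 3)
  E: 10 (length 2)
  G: 0 (length 1)
Average code length: 85/43 = 1.9767 bits/symbol


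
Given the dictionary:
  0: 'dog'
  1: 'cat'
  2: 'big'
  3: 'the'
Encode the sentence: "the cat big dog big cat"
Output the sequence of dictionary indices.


Look up each word in the dictionary:
  'the' -> 3
  'cat' -> 1
  'big' -> 2
  'dog' -> 0
  'big' -> 2
  'cat' -> 1

Encoded: [3, 1, 2, 0, 2, 1]


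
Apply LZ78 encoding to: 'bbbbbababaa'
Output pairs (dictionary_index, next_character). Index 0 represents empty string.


LZ78 encoding steps:
Dictionary: {0: ''}
Step 1: w='' (idx 0), next='b' -> output (0, 'b'), add 'b' as idx 1
Step 2: w='b' (idx 1), next='b' -> output (1, 'b'), add 'bb' as idx 2
Step 3: w='bb' (idx 2), next='a' -> output (2, 'a'), add 'bba' as idx 3
Step 4: w='b' (idx 1), next='a' -> output (1, 'a'), add 'ba' as idx 4
Step 5: w='ba' (idx 4), next='a' -> output (4, 'a'), add 'baa' as idx 5


Encoded: [(0, 'b'), (1, 'b'), (2, 'a'), (1, 'a'), (4, 'a')]


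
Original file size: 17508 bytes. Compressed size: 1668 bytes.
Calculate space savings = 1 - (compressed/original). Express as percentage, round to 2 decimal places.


ratio = compressed/original = 1668/17508 = 0.095271
savings = 1 - ratio = 1 - 0.095271 = 0.904729
as a percentage: 0.904729 * 100 = 90.47%

Space savings = 1 - 1668/17508 = 90.47%


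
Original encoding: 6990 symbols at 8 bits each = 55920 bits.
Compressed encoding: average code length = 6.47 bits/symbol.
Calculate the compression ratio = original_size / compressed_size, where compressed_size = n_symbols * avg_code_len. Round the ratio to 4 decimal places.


original_size = n_symbols * orig_bits = 6990 * 8 = 55920 bits
compressed_size = n_symbols * avg_code_len = 6990 * 6.47 = 45225.3 bits
ratio = original_size / compressed_size = 55920 / 45225.3 = 1.2365

Compression ratio = 1.2365


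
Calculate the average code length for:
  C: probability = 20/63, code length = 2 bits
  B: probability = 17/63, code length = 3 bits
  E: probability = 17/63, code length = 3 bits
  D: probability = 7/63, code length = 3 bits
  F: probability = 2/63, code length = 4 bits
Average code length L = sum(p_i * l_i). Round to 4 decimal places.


Weighted contributions p_i * l_i:
  C: (20/63) * 2 = 40/63
  B: (17/63) * 3 = 51/63
  E: (17/63) * 3 = 51/63
  D: (7/63) * 3 = 21/63
  F: (2/63) * 4 = 8/63
Sum = (40 + 51 + 51 + 21 + 8)/63 = 171/63

L = 171/63 = 2.7143 bits/symbol


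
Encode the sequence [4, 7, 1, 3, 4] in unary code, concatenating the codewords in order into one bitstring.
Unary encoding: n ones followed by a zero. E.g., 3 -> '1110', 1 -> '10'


Encode each number as n ones followed by a terminating 0:
  4 -> 11110 (5 bits)
  7 -> 11111110 (8 bits)
  1 -> 10 (2 bits)
  3 -> 1110 (4 bits)
  4 -> 11110 (5 bits)
Total length = 5 + 8 + 2 + 4 + 5 = 24 bits.

Unary([4, 7, 1, 3, 4]) = 111101111111010111011110 (24 bits)


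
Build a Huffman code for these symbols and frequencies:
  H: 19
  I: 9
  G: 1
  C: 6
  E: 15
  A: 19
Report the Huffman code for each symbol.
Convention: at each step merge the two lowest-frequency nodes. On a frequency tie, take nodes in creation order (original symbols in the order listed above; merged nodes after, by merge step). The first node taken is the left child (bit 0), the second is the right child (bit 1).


Huffman tree construction:
Step 1: Merge G(1) + C(6) = 7
Step 2: Merge (G+C)(7) + I(9) = 16
Step 3: Merge E(15) + ((G+C)+I)(16) = 31
Step 4: Merge H(19) + A(19) = 38
Step 5: Merge (E+((G+C)+I))(31) + (H+A)(38) = 69
Read each symbol's code off the tree from the root (left child = 0, right child = 1).

Codes:
  H: 10 (length 2)
  I: 011 (length 3)
  G: 0100 (length 4)
  C: 0101 (length 4)
  E: 00 (length 2)
  A: 11 (length 2)
Average code length: 161/69 = 2.3333 bits/symbol


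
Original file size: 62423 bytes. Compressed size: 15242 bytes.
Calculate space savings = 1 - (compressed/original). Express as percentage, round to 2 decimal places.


ratio = compressed/original = 15242/62423 = 0.244173
savings = 1 - ratio = 1 - 0.244173 = 0.755827
as a percentage: 0.755827 * 100 = 75.58%

Space savings = 1 - 15242/62423 = 75.58%


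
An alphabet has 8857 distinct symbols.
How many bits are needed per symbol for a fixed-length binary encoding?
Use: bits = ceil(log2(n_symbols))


log2(8857) = 13.1126
Bracket: 2^13 = 8192 < 8857 <= 2^14 = 16384
So ceil(log2(8857)) = 14

bits = ceil(log2(8857)) = ceil(13.1126) = 14 bits
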